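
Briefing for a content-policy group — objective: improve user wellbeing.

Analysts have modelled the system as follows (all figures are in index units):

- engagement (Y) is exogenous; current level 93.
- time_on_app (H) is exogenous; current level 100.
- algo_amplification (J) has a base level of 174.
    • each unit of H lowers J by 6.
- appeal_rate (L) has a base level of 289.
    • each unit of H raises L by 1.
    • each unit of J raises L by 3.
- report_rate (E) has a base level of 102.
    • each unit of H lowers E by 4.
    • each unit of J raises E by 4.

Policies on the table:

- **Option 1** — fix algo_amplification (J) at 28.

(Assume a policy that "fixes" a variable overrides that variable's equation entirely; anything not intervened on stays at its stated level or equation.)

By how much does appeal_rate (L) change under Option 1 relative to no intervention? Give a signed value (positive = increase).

1362

Baseline:
  H = 100
  J = 174 − 6·100 = -426
  L = 289 + 100 + 3·(-426) = -889
Option 1 (J := 28):
  H = 100
  J = 28
  L = 289 + 100 + 3·28 = 473
Change in L: 473 − (-889) = 1362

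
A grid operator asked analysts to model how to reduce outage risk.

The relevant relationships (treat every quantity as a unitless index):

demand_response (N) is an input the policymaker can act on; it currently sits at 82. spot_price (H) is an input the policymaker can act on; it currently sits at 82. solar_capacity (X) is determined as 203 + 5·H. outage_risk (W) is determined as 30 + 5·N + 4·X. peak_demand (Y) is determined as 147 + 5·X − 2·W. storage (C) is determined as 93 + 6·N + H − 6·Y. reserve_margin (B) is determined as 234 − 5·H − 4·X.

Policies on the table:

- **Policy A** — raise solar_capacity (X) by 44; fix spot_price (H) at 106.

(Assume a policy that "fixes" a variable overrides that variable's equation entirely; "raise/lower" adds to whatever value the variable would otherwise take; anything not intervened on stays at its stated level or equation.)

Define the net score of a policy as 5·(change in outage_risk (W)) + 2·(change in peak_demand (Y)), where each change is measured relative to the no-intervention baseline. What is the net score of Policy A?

2296

Baseline:
  N = 82
  H = 82
  X = 203 + 5·82 = 613
  W = 30 + 5·82 + 4·613 = 2892
  Y = 147 + 5·613 − 2·2892 = -2572
Policy A (X + 44, H := 106):
  N = 82
  H = 106
  X = 203 + 5·106 (+44 from intervention) = 777
  W = 30 + 5·82 + 4·777 = 3548
  Y = 147 + 5·777 − 2·3548 = -3064
ΔW = 3548 − 2892 = 656; ΔY = -3064 − (-2572) = -492
Score = 5·656 + 2·(-492) = 2296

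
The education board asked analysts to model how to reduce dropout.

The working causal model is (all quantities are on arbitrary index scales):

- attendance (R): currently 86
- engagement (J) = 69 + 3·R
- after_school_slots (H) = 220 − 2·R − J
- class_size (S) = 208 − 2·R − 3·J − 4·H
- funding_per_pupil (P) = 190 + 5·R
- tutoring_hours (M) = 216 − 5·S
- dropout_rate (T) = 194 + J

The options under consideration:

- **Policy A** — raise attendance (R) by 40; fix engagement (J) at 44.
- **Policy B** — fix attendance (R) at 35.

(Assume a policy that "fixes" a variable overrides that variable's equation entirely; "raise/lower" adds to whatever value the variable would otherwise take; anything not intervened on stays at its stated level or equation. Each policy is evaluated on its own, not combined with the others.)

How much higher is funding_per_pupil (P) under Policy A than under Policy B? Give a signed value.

Policy A (R + 40, J := 44):
  R = 86 + 40 = 126
  P = 190 + 5·126 = 820
Policy B (R := 35):
  R = 35
  P = 190 + 5·35 = 365
P: 820 − 365 = 455

455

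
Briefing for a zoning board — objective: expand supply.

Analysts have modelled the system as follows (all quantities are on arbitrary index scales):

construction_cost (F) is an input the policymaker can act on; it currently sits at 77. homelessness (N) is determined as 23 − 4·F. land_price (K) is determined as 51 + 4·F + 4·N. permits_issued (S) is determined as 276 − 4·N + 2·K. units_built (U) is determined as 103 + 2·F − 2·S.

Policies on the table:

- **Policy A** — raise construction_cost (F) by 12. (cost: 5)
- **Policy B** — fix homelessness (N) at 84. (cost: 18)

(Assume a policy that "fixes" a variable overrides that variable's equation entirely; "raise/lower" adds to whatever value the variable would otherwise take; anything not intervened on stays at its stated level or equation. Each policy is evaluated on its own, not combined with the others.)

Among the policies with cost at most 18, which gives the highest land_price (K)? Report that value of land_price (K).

695

Policy A (F + 12):
  F = 77 + 12 = 89
  N = 23 − 4·89 = -333
  K = 51 + 4·89 + 4·(-333) = -925
Policy B (N := 84):
  F = 77
  N = 84
  K = 51 + 4·77 + 4·84 = 695
Comparing — Policy A: K=-925, Policy B: K=695. Highest is 695 (Policy B).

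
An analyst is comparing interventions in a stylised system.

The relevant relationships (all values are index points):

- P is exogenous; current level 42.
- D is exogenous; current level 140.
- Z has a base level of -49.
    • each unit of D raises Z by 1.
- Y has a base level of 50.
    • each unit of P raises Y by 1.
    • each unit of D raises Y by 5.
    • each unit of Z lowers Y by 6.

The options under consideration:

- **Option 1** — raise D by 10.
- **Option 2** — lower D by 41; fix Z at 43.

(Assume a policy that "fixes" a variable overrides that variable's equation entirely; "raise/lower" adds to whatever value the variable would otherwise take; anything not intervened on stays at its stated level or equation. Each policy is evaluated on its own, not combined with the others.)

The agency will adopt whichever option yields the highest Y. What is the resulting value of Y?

329

Option 1 (D + 10):
  P = 42
  D = 140 + 10 = 150
  Z = -49 + 150 = 101
  Y = 50 + 42 + 5·150 − 6·101 = 236
Option 2 (D − 41, Z := 43):
  P = 42
  D = 140 − 41 = 99
  Z = 43
  Y = 50 + 42 + 5·99 − 6·43 = 329
Comparing — Option 1: Y=236, Option 2: Y=329. Highest is 329 (Option 2).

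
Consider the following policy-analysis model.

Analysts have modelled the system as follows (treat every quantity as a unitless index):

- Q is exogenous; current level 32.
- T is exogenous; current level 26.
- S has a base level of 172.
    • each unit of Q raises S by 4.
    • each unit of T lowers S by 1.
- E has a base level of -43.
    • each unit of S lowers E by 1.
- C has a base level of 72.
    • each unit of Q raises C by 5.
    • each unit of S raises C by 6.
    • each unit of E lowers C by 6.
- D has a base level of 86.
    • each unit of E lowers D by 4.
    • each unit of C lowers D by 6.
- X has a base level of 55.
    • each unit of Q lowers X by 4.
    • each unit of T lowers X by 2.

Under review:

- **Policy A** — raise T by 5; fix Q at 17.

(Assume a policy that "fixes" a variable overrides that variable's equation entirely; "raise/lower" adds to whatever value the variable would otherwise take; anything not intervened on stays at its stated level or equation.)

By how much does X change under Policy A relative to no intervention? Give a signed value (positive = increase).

50

Baseline:
  Q = 32
  T = 26
  X = 55 − 4·32 − 2·26 = -125
Policy A (T + 5, Q := 17):
  Q = 17
  T = 26 + 5 = 31
  X = 55 − 4·17 − 2·31 = -75
Change in X: -75 − (-125) = 50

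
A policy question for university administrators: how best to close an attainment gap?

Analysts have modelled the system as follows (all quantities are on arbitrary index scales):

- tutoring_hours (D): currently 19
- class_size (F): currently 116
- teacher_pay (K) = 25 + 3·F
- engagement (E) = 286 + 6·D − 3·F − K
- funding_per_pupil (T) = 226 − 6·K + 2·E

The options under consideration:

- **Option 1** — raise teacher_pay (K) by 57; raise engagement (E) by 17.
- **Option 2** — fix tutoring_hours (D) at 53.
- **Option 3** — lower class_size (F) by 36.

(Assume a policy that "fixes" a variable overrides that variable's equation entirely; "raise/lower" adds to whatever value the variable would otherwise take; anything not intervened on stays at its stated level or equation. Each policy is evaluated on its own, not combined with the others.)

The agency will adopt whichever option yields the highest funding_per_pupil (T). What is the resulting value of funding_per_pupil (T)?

-1574

Option 1 (K + 57, E + 17):
  D = 19
  F = 116
  K = 25 + 3·116 (+57 from intervention) = 430
  E = 286 + 6·19 − 3·116 − 430 (+17 from intervention) = -361
  T = 226 − 6·430 + 2·(-361) = -3076
Option 2 (D := 53):
  D = 53
  F = 116
  K = 25 + 3·116 = 373
  E = 286 + 6·53 − 3·116 − 373 = -117
  T = 226 − 6·373 + 2·(-117) = -2246
Option 3 (F − 36):
  D = 19
  F = 116 − 36 = 80
  K = 25 + 3·80 = 265
  E = 286 + 6·19 − 3·80 − 265 = -105
  T = 226 − 6·265 + 2·(-105) = -1574
Comparing — Option 1: T=-3076, Option 2: T=-2246, Option 3: T=-1574. Highest is -1574 (Option 3).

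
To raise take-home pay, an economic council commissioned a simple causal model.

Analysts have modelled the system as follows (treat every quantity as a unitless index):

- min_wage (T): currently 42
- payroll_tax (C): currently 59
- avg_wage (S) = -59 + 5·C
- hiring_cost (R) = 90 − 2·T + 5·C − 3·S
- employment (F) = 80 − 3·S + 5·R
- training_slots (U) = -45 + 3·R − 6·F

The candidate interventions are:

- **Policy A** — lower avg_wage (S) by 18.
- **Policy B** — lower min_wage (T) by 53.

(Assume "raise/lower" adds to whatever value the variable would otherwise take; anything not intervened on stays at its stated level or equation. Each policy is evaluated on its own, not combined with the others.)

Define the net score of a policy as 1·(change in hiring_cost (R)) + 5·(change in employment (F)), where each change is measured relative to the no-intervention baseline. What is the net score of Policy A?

Baseline:
  T = 42
  C = 59
  S = -59 + 5·59 = 236
  R = 90 − 2·42 + 5·59 − 3·236 = -407
  F = 80 − 3·236 + 5·(-407) = -2663
Policy A (S − 18):
  T = 42
  C = 59
  S = -59 + 5·59 (−18 from intervention) = 218
  R = 90 − 2·42 + 5·59 − 3·218 = -353
  F = 80 − 3·218 + 5·(-353) = -2339
ΔR = -353 − (-407) = 54; ΔF = -2339 − (-2663) = 324
Score = 1·54 + 5·324 = 1674

1674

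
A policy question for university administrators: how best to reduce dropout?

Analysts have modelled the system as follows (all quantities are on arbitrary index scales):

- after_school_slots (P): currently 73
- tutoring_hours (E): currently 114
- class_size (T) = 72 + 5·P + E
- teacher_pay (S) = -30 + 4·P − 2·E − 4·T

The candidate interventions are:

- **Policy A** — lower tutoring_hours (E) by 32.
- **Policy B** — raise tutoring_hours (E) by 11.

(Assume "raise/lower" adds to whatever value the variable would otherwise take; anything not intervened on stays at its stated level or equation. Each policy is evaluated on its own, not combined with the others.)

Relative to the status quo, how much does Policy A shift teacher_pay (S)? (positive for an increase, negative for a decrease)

Baseline:
  P = 73
  E = 114
  T = 72 + 5·73 + 114 = 551
  S = -30 + 4·73 − 2·114 − 4·551 = -2170
Policy A (E − 32):
  P = 73
  E = 114 − 32 = 82
  T = 72 + 5·73 + 82 = 519
  S = -30 + 4·73 − 2·82 − 4·519 = -1978
Change in S: -1978 − (-2170) = 192

192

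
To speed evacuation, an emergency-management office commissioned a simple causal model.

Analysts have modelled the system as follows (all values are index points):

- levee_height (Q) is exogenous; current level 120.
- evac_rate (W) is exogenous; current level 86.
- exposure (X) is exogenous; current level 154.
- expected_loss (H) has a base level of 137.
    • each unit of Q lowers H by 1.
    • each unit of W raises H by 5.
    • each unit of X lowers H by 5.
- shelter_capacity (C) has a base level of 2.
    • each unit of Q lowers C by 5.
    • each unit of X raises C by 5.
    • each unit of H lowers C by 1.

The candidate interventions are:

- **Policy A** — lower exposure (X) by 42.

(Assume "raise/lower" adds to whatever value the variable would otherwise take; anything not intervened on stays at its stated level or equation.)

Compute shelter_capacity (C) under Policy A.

75

Policy A (X − 42):
  Q = 120
  W = 86
  X = 154 − 42 = 112
  H = 137 − 120 + 5·86 − 5·112 = -113
  C = 2 − 5·120 + 5·112 − (-113) = 75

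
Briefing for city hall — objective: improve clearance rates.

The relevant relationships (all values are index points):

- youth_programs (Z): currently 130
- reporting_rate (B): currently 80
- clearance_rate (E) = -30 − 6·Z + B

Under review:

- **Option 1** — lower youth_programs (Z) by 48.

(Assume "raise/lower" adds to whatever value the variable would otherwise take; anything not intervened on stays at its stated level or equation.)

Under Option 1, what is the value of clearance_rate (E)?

Option 1 (Z − 48):
  Z = 130 − 48 = 82
  B = 80
  E = -30 − 6·82 + 80 = -442

-442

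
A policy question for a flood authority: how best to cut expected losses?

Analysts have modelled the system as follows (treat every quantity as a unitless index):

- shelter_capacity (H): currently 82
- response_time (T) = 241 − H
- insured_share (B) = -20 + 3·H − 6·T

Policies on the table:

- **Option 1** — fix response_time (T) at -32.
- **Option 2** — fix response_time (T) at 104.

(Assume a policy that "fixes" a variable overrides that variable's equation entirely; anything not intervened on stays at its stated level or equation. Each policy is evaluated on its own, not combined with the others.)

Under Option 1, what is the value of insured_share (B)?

Option 1 (T := -32):
  H = 82
  T = -32
  B = -20 + 3·82 − 6·(-32) = 418

418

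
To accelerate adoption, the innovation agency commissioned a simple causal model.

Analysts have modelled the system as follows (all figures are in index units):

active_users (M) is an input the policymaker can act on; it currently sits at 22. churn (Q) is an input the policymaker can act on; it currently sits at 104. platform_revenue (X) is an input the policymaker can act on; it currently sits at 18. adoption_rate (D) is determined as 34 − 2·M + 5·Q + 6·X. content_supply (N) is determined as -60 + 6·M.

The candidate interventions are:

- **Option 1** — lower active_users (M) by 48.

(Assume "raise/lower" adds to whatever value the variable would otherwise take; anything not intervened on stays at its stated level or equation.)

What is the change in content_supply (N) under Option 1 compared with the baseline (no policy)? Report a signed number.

Baseline:
  M = 22
  N = -60 + 6·22 = 72
Option 1 (M − 48):
  M = 22 − 48 = -26
  N = -60 + 6·(-26) = -216
Change in N: -216 − 72 = -288

-288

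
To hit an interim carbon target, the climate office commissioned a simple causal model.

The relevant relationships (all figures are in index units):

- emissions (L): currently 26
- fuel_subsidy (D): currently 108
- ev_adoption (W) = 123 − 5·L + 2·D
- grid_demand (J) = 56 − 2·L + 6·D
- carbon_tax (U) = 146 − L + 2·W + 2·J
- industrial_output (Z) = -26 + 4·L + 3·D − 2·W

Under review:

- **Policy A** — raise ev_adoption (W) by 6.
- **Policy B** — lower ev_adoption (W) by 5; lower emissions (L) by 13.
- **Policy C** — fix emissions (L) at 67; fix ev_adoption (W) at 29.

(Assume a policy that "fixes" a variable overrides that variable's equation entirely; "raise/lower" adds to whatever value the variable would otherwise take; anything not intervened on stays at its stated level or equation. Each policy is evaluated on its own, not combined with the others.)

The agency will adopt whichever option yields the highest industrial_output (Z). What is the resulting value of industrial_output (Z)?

508

Policy A (W + 6):
  L = 26
  D = 108
  W = 123 − 5·26 + 2·108 (+6 from intervention) = 215
  Z = -26 + 4·26 + 3·108 − 2·215 = -28
Policy B (W − 5, L − 13):
  L = 26 − 13 = 13
  D = 108
  W = 123 − 5·13 + 2·108 (−5 from intervention) = 269
  Z = -26 + 4·13 + 3·108 − 2·269 = -188
Policy C (L := 67, W := 29):
  L = 67
  D = 108
  W = 29
  Z = -26 + 4·67 + 3·108 − 2·29 = 508
Comparing — Policy A: Z=-28, Policy B: Z=-188, Policy C: Z=508. Highest is 508 (Policy C).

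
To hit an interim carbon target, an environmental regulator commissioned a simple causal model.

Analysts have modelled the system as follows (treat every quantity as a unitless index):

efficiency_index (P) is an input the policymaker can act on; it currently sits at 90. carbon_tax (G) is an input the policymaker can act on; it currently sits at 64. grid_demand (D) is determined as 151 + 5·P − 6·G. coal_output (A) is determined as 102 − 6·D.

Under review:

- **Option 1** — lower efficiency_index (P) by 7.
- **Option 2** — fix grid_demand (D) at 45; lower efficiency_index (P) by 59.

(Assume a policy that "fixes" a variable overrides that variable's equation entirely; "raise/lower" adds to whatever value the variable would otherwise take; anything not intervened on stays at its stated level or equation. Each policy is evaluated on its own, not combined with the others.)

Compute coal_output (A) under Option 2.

Option 2 (D := 45, P − 59):
  P = 90 − 59 = 31
  G = 64
  D = 45
  A = 102 − 6·45 = -168

-168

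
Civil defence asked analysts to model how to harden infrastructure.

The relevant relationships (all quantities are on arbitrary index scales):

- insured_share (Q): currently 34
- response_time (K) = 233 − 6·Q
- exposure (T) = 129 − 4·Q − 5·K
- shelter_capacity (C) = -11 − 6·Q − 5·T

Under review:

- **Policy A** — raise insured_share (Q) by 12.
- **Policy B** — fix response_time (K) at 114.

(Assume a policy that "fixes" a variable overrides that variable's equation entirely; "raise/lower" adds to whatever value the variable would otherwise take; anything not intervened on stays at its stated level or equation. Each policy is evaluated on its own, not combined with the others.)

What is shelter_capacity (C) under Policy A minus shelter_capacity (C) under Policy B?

-3757

Policy A (Q + 12):
  Q = 34 + 12 = 46
  K = 233 − 6·46 = -43
  T = 129 − 4·46 − 5·(-43) = 160
  C = -11 − 6·46 − 5·160 = -1087
Policy B (K := 114):
  Q = 34
  K = 114
  T = 129 − 4·34 − 5·114 = -577
  C = -11 − 6·34 − 5·(-577) = 2670
C: -1087 − 2670 = -3757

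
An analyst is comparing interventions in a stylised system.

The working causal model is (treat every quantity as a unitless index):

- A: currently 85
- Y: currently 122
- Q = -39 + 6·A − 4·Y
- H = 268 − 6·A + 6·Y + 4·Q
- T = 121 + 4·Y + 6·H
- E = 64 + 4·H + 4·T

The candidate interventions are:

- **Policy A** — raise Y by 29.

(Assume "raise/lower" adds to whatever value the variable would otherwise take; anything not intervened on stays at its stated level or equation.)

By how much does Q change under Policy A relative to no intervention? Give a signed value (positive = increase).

-116

Baseline:
  A = 85
  Y = 122
  Q = -39 + 6·85 − 4·122 = -17
Policy A (Y + 29):
  A = 85
  Y = 122 + 29 = 151
  Q = -39 + 6·85 − 4·151 = -133
Change in Q: -133 − (-17) = -116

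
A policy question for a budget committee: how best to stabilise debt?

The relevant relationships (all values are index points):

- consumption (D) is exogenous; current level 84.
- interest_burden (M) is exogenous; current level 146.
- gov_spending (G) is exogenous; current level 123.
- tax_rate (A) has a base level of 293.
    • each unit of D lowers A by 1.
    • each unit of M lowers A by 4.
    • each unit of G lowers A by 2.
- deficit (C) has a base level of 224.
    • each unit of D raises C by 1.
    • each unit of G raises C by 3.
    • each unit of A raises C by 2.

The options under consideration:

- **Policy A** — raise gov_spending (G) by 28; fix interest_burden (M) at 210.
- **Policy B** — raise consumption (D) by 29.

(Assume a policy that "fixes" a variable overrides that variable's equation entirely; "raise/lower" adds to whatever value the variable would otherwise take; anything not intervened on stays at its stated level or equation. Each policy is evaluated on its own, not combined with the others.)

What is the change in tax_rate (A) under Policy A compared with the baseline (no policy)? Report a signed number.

Baseline:
  D = 84
  M = 146
  G = 123
  A = 293 − 84 − 4·146 − 2·123 = -621
Policy A (G + 28, M := 210):
  D = 84
  M = 210
  G = 123 + 28 = 151
  A = 293 − 84 − 4·210 − 2·151 = -933
Change in A: -933 − (-621) = -312

-312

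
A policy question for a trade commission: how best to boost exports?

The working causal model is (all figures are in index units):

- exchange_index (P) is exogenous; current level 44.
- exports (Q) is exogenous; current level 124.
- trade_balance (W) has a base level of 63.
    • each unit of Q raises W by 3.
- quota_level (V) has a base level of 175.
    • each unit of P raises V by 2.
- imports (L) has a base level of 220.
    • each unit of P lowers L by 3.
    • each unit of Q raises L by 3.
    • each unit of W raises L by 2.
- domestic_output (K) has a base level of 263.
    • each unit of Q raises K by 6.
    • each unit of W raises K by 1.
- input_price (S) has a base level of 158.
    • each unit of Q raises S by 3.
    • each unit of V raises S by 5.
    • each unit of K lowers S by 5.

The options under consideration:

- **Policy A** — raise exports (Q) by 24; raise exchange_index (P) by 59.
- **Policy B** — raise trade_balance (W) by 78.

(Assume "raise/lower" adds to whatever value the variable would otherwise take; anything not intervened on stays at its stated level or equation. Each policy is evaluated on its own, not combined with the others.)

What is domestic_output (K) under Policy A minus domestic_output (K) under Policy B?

Policy A (Q + 24, P + 59):
  Q = 124 + 24 = 148
  W = 63 + 3·148 = 507
  K = 263 + 6·148 + 507 = 1658
Policy B (W + 78):
  Q = 124
  W = 63 + 3·124 (+78 from intervention) = 513
  K = 263 + 6·124 + 513 = 1520
K: 1658 − 1520 = 138

138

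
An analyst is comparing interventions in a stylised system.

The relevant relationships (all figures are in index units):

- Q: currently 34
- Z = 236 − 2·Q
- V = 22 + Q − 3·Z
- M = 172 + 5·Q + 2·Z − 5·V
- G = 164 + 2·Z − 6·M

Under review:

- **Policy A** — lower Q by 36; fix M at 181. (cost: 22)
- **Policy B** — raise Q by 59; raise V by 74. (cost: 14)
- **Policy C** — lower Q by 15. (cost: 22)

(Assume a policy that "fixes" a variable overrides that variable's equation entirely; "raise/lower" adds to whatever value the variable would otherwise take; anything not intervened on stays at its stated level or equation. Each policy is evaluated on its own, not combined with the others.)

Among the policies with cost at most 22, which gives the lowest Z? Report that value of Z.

Policy A (Q − 36, M := 181):
  Q = 34 − 36 = -2
  Z = 236 − 2·(-2) = 240
Policy B (Q + 59, V + 74):
  Q = 34 + 59 = 93
  Z = 236 − 2·93 = 50
Policy C (Q − 15):
  Q = 34 − 15 = 19
  Z = 236 − 2·19 = 198
Comparing — Policy A: Z=240, Policy B: Z=50, Policy C: Z=198. Lowest is 50 (Policy B).

50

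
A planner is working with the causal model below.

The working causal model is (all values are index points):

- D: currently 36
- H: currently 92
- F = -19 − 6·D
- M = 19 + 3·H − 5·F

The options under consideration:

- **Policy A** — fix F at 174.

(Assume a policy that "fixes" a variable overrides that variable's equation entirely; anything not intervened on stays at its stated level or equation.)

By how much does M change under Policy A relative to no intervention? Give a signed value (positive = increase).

-2045

Baseline:
  D = 36
  H = 92
  F = -19 − 6·36 = -235
  M = 19 + 3·92 − 5·(-235) = 1470
Policy A (F := 174):
  D = 36
  H = 92
  F = 174
  M = 19 + 3·92 − 5·174 = -575
Change in M: -575 − 1470 = -2045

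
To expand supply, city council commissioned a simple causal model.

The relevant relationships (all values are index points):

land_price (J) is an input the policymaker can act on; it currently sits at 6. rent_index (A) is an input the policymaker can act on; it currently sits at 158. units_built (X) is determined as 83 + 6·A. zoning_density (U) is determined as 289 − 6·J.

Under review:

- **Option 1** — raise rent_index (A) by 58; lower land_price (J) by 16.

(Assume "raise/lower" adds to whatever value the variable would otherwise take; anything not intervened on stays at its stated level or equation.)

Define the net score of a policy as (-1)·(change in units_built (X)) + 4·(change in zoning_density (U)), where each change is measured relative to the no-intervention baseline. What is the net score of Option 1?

36

Baseline:
  J = 6
  A = 158
  X = 83 + 6·158 = 1031
  U = 289 − 6·6 = 253
Option 1 (A + 58, J − 16):
  J = 6 − 16 = -10
  A = 158 + 58 = 216
  X = 83 + 6·216 = 1379
  U = 289 − 6·(-10) = 349
ΔX = 1379 − 1031 = 348; ΔU = 349 − 253 = 96
Score = (-1)·348 + 4·96 = 36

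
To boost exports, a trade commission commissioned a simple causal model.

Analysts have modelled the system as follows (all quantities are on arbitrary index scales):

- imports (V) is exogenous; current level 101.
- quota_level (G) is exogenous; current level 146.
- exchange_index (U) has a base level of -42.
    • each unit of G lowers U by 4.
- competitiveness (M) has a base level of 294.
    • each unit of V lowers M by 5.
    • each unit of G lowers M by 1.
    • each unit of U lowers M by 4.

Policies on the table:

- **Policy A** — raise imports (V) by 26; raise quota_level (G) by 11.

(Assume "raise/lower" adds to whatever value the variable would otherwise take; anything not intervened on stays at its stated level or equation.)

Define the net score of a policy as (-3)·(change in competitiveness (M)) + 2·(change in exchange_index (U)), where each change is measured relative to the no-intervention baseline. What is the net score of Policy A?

Baseline:
  V = 101
  G = 146
  U = -42 − 4·146 = -626
  M = 294 − 5·101 − 146 − 4·(-626) = 2147
Policy A (V + 26, G + 11):
  V = 101 + 26 = 127
  G = 146 + 11 = 157
  U = -42 − 4·157 = -670
  M = 294 − 5·127 − 157 − 4·(-670) = 2182
ΔM = 2182 − 2147 = 35; ΔU = -670 − (-626) = -44
Score = (-3)·35 + 2·(-44) = -193

-193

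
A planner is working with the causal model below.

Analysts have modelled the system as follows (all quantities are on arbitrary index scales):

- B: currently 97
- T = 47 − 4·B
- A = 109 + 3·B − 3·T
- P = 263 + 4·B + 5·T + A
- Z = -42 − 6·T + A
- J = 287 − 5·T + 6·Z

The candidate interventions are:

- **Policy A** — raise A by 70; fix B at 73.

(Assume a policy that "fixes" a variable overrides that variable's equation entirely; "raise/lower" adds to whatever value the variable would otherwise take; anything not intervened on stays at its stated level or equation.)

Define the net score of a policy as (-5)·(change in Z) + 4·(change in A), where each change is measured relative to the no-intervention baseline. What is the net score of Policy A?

Baseline:
  B = 97
  T = 47 − 4·97 = -341
  A = 109 + 3·97 − 3·(-341) = 1423
  Z = -42 − 6·(-341) + 1423 = 3427
Policy A (A + 70, B := 73):
  B = 73
  T = 47 − 4·73 = -245
  A = 109 + 3·73 − 3·(-245) (+70 from intervention) = 1133
  Z = -42 − 6·(-245) + 1133 = 2561
ΔZ = 2561 − 3427 = -866; ΔA = 1133 − 1423 = -290
Score = (-5)·(-866) + 4·(-290) = 3170

3170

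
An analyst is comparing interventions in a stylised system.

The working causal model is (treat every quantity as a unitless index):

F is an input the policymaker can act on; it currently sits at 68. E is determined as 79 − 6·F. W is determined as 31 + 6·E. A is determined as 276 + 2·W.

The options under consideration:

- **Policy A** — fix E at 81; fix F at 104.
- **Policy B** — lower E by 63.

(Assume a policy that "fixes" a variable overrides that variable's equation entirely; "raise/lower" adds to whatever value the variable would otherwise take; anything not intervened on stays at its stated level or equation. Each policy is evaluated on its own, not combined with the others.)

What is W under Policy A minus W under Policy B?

Policy A (E := 81, F := 104):
  F = 104
  E = 81
  W = 31 + 6·81 = 517
Policy B (E − 63):
  F = 68
  E = 79 − 6·68 (−63 from intervention) = -392
  W = 31 + 6·(-392) = -2321
W: 517 − (-2321) = 2838

2838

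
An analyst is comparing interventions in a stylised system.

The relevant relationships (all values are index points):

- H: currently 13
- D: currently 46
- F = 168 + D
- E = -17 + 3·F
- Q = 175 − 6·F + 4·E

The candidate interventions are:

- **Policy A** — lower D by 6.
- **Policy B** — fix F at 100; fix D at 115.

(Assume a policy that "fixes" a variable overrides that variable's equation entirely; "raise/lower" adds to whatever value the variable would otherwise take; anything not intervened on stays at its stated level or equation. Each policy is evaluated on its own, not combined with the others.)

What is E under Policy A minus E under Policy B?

Policy A (D − 6):
  D = 46 − 6 = 40
  F = 168 + 40 = 208
  E = -17 + 3·208 = 607
Policy B (F := 100, D := 115):
  D = 115
  F = 100
  E = -17 + 3·100 = 283
E: 607 − 283 = 324

324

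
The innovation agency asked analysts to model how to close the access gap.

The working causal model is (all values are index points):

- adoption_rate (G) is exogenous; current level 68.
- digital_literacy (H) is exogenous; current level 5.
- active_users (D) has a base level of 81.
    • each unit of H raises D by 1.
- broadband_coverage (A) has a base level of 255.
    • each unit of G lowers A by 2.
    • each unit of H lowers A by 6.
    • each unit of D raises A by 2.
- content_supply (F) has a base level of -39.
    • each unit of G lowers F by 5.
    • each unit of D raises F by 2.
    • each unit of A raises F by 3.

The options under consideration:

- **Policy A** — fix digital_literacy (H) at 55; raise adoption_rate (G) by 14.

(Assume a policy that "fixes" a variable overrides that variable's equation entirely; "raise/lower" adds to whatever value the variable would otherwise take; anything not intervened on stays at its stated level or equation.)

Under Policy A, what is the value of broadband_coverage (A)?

Policy A (H := 55, G + 14):
  G = 68 + 14 = 82
  H = 55
  D = 81 + 55 = 136
  A = 255 − 2·82 − 6·55 + 2·136 = 33

33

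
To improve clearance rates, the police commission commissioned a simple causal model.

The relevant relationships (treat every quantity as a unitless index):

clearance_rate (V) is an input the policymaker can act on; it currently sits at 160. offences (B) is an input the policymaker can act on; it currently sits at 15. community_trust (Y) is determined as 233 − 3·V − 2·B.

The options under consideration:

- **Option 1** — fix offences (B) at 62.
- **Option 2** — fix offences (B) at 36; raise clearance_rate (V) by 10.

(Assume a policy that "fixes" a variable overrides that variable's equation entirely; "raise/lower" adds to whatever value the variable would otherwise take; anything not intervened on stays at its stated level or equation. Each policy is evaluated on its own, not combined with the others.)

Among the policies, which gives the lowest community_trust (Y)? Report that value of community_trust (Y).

Option 1 (B := 62):
  V = 160
  B = 62
  Y = 233 − 3·160 − 2·62 = -371
Option 2 (B := 36, V + 10):
  V = 160 + 10 = 170
  B = 36
  Y = 233 − 3·170 − 2·36 = -349
Comparing — Option 1: Y=-371, Option 2: Y=-349. Lowest is -371 (Option 1).

-371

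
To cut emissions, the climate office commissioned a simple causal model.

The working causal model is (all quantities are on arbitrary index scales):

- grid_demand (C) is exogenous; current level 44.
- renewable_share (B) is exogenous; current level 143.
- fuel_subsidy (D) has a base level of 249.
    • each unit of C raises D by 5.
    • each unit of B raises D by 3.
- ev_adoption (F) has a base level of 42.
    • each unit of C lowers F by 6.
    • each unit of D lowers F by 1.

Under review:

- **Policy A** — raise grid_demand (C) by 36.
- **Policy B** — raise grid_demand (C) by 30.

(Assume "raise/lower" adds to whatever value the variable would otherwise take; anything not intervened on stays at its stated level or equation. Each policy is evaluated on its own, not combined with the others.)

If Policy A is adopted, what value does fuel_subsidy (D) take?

1078

Policy A (C + 36):
  C = 44 + 36 = 80
  B = 143
  D = 249 + 5·80 + 3·143 = 1078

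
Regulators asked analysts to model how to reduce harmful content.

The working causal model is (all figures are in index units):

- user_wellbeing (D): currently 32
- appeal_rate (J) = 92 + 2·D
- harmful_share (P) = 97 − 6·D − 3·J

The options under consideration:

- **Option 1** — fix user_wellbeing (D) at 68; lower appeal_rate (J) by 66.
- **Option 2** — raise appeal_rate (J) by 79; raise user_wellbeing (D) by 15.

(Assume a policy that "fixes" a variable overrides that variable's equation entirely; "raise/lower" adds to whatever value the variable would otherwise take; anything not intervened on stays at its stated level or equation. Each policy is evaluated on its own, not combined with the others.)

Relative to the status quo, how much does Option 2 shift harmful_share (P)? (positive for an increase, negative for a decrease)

Baseline:
  D = 32
  J = 92 + 2·32 = 156
  P = 97 − 6·32 − 3·156 = -563
Option 2 (J + 79, D + 15):
  D = 32 + 15 = 47
  J = 92 + 2·47 (+79 from intervention) = 265
  P = 97 − 6·47 − 3·265 = -980
Change in P: -980 − (-563) = -417

-417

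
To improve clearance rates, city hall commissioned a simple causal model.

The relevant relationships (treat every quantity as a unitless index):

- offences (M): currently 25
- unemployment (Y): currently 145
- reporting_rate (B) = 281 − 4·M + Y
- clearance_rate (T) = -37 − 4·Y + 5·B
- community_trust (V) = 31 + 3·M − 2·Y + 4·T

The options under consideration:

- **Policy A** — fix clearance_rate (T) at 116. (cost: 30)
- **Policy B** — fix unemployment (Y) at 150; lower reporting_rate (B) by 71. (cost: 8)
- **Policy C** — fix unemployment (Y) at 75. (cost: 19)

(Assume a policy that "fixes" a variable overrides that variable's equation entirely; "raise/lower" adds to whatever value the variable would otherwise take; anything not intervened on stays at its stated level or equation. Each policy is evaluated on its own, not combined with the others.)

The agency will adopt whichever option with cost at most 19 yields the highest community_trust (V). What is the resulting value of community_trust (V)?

3728

Policy B (Y := 150, B − 71):
  M = 25
  Y = 150
  B = 281 − 4·25 + 150 (−71 from intervention) = 260
  T = -37 − 4·150 + 5·260 = 663
  V = 31 + 3·25 − 2·150 + 4·663 = 2458
Policy C (Y := 75):
  M = 25
  Y = 75
  B = 281 − 4·25 + 75 = 256
  T = -37 − 4·75 + 5·256 = 943
  V = 31 + 3·25 − 2·75 + 4·943 = 3728
Comparing — Policy B: V=2458, Policy C: V=3728. Highest is 3728 (Policy C).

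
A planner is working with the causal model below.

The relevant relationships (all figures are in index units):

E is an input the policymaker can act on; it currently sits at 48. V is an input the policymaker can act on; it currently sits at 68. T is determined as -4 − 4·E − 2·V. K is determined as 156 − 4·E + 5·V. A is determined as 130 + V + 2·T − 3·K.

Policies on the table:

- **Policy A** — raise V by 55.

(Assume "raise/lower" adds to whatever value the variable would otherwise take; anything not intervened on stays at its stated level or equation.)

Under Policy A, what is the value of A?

Policy A (V + 55):
  E = 48
  V = 68 + 55 = 123
  T = -4 − 4·48 − 2·123 = -442
  K = 156 − 4·48 + 5·123 = 579
  A = 130 + 123 + 2·(-442) − 3·579 = -2368

-2368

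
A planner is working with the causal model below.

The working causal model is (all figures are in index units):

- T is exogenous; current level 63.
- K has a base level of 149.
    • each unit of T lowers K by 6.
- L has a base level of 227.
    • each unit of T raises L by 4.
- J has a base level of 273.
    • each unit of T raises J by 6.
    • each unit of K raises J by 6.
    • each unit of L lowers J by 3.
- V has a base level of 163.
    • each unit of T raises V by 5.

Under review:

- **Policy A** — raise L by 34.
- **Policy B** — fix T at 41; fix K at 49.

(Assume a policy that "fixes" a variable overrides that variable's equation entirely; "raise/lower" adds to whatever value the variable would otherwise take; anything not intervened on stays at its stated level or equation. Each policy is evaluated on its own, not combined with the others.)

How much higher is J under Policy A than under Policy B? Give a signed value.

Policy A (L + 34):
  T = 63
  K = 149 − 6·63 = -229
  L = 227 + 4·63 (+34 from intervention) = 513
  J = 273 + 6·63 + 6·(-229) − 3·513 = -2262
Policy B (T := 41, K := 49):
  T = 41
  K = 49
  L = 227 + 4·41 = 391
  J = 273 + 6·41 + 6·49 − 3·391 = -360
J: -2262 − (-360) = -1902

-1902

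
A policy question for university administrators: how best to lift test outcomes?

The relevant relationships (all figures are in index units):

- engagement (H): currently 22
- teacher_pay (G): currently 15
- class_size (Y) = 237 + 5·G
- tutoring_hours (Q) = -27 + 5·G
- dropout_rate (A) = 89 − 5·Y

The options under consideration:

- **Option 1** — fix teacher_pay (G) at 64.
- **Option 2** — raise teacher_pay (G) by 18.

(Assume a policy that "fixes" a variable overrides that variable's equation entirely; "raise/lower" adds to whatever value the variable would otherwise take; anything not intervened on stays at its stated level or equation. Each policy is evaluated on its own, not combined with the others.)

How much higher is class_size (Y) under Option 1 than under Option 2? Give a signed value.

155

Option 1 (G := 64):
  G = 64
  Y = 237 + 5·64 = 557
Option 2 (G + 18):
  G = 15 + 18 = 33
  Y = 237 + 5·33 = 402
Y: 557 − 402 = 155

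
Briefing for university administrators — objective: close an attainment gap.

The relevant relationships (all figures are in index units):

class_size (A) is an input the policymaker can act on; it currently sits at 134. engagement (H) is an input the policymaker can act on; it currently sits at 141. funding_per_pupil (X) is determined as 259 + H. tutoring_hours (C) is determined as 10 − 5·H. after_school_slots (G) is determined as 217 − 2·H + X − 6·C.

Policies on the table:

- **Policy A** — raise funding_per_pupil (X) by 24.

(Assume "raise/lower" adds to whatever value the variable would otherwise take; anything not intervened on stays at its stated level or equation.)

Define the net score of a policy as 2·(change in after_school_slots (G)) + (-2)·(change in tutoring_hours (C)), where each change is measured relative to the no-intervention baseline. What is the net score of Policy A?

48

Baseline:
  H = 141
  X = 259 + 141 = 400
  C = 10 − 5·141 = -695
  G = 217 − 2·141 + 400 − 6·(-695) = 4505
Policy A (X + 24):
  H = 141
  X = 259 + 141 (+24 from intervention) = 424
  C = 10 − 5·141 = -695
  G = 217 − 2·141 + 424 − 6·(-695) = 4529
ΔG = 4529 − 4505 = 24; ΔC = -695 − (-695) = 0
Score = 2·24 + (-2)·0 = 48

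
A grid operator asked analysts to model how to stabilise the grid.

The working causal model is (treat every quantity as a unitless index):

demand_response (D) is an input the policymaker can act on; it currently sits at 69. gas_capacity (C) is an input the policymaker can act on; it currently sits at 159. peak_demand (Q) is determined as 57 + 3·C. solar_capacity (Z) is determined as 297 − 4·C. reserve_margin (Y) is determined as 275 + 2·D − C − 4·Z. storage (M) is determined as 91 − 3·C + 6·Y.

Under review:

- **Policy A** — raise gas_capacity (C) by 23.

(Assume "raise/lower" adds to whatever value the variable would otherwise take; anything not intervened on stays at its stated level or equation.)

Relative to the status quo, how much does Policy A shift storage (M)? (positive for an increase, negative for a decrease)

2001

Baseline:
  D = 69
  C = 159
  Z = 297 − 4·159 = -339
  Y = 275 + 2·69 − 159 − 4·(-339) = 1610
  M = 91 − 3·159 + 6·1610 = 9274
Policy A (C + 23):
  D = 69
  C = 159 + 23 = 182
  Z = 297 − 4·182 = -431
  Y = 275 + 2·69 − 182 − 4·(-431) = 1955
  M = 91 − 3·182 + 6·1955 = 11275
Change in M: 11275 − 9274 = 2001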